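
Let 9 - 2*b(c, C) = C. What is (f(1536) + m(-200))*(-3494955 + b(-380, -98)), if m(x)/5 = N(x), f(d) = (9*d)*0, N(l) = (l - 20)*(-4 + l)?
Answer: -784255896600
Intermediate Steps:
b(c, C) = 9/2 - C/2
N(l) = (-20 + l)*(-4 + l)
f(d) = 0
m(x) = 400 - 120*x + 5*x**2 (m(x) = 5*(80 + x**2 - 24*x) = 400 - 120*x + 5*x**2)
(f(1536) + m(-200))*(-3494955 + b(-380, -98)) = (0 + (400 - 120*(-200) + 5*(-200)**2))*(-3494955 + (9/2 - 1/2*(-98))) = (0 + (400 + 24000 + 5*40000))*(-3494955 + (9/2 + 49)) = (0 + (400 + 24000 + 200000))*(-3494955 + 107/2) = (0 + 224400)*(-6989803/2) = 224400*(-6989803/2) = -784255896600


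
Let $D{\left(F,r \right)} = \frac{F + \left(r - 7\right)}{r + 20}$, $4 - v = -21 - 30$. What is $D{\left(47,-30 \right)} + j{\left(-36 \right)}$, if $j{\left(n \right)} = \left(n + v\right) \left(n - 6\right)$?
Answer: $-799$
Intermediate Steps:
$v = 55$ ($v = 4 - \left(-21 - 30\right) = 4 - -51 = 4 + 51 = 55$)
$D{\left(F,r \right)} = \frac{-7 + F + r}{20 + r}$ ($D{\left(F,r \right)} = \frac{F + \left(r - 7\right)}{20 + r} = \frac{F + \left(-7 + r\right)}{20 + r} = \frac{-7 + F + r}{20 + r}$)
$j{\left(n \right)} = \left(-6 + n\right) \left(55 + n\right)$ ($j{\left(n \right)} = \left(n + 55\right) \left(n - 6\right) = \left(55 + n\right) \left(-6 + n\right) = \left(-6 + n\right) \left(55 + n\right)$)
$D{\left(47,-30 \right)} + j{\left(-36 \right)} = \frac{-7 + 47 - 30}{20 - 30} + \left(-330 + \left(-36\right)^{2} + 49 \left(-36\right)\right) = \frac{1}{-10} \cdot 10 - 798 = \left(- \frac{1}{10}\right) 10 - 798 = -1 - 798 = -799$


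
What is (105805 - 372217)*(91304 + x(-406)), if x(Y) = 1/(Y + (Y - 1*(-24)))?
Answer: -4791922739253/197 ≈ -2.4324e+10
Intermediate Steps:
x(Y) = 1/(24 + 2*Y) (x(Y) = 1/(Y + (Y + 24)) = 1/(Y + (24 + Y)) = 1/(24 + 2*Y))
(105805 - 372217)*(91304 + x(-406)) = (105805 - 372217)*(91304 + 1/(2*(12 - 406))) = -266412*(91304 + (1/2)/(-394)) = -266412*(91304 + (1/2)*(-1/394)) = -266412*(91304 - 1/788) = -266412*71947551/788 = -4791922739253/197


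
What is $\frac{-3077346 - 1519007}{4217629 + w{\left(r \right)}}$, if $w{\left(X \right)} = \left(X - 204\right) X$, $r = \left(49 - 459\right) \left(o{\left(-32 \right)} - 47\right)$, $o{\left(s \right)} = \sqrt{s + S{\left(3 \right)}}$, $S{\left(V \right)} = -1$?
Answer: $- \frac{4596353 i}{15717760 \sqrt{33} + 366072149 i} \approx -0.011836 - 0.0029193 i$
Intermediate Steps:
$o{\left(s \right)} = \sqrt{-1 + s}$ ($o{\left(s \right)} = \sqrt{s - 1} = \sqrt{-1 + s}$)
$r = 19270 - 410 i \sqrt{33}$ ($r = \left(49 - 459\right) \left(\sqrt{-1 - 32} - 47\right) = - 410 \left(\sqrt{-33} - 47\right) = - 410 \left(i \sqrt{33} - 47\right) = - 410 \left(-47 + i \sqrt{33}\right) = 19270 - 410 i \sqrt{33} \approx 19270.0 - 2355.3 i$)
$w{\left(X \right)} = X \left(-204 + X\right)$ ($w{\left(X \right)} = \left(-204 + X\right) X = X \left(-204 + X\right)$)
$\frac{-3077346 - 1519007}{4217629 + w{\left(r \right)}} = \frac{-3077346 - 1519007}{4217629 + \left(19270 - 410 i \sqrt{33}\right) \left(-204 + \left(19270 - 410 i \sqrt{33}\right)\right)} = - \frac{4596353}{4217629 + \left(19270 - 410 i \sqrt{33}\right) \left(19066 - 410 i \sqrt{33}\right)} = - \frac{4596353}{4217629 + \left(19066 - 410 i \sqrt{33}\right) \left(19270 - 410 i \sqrt{33}\right)}$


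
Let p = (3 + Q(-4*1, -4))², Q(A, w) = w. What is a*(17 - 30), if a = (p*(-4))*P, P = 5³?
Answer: 6500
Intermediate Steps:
p = 1 (p = (3 - 4)² = (-1)² = 1)
P = 125
a = -500 (a = (1*(-4))*125 = -4*125 = -500)
a*(17 - 30) = -500*(17 - 30) = -500*(-13) = 6500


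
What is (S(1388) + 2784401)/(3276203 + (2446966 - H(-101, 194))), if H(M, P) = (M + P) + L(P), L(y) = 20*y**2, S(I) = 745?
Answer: 1392573/2485178 ≈ 0.56035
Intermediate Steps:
H(M, P) = M + P + 20*P**2 (H(M, P) = (M + P) + 20*P**2 = M + P + 20*P**2)
(S(1388) + 2784401)/(3276203 + (2446966 - H(-101, 194))) = (745 + 2784401)/(3276203 + (2446966 - (-101 + 194 + 20*194**2))) = 2785146/(3276203 + (2446966 - (-101 + 194 + 20*37636))) = 2785146/(3276203 + (2446966 - (-101 + 194 + 752720))) = 2785146/(3276203 + (2446966 - 1*752813)) = 2785146/(3276203 + (2446966 - 752813)) = 2785146/(3276203 + 1694153) = 2785146/4970356 = 2785146*(1/4970356) = 1392573/2485178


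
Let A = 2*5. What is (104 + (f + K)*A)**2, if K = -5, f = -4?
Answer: 196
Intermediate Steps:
A = 10
(104 + (f + K)*A)**2 = (104 + (-4 - 5)*10)**2 = (104 - 9*10)**2 = (104 - 90)**2 = 14**2 = 196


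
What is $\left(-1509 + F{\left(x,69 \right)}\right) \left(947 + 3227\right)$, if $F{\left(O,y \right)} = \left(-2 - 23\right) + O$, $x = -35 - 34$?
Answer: $-6690922$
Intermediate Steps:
$x = -69$
$F{\left(O,y \right)} = -25 + O$
$\left(-1509 + F{\left(x,69 \right)}\right) \left(947 + 3227\right) = \left(-1509 - 94\right) \left(947 + 3227\right) = \left(-1509 - 94\right) 4174 = \left(-1603\right) 4174 = -6690922$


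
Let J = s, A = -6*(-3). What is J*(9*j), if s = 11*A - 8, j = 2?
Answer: 3420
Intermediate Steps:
A = 18
s = 190 (s = 11*18 - 8 = 198 - 8 = 190)
J = 190
J*(9*j) = 190*(9*2) = 190*18 = 3420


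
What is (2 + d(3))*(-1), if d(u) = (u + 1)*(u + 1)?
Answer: -18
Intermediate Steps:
d(u) = (1 + u)**2 (d(u) = (1 + u)*(1 + u) = (1 + u)**2)
(2 + d(3))*(-1) = (2 + (1 + 3)**2)*(-1) = (2 + 4**2)*(-1) = (2 + 16)*(-1) = 18*(-1) = -18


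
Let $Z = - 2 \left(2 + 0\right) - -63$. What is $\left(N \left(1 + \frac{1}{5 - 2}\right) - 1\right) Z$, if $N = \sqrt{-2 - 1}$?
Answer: $-59 + \frac{236 i \sqrt{3}}{3} \approx -59.0 + 136.25 i$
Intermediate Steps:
$N = i \sqrt{3}$ ($N = \sqrt{-3} = i \sqrt{3} \approx 1.732 i$)
$Z = 59$ ($Z = \left(-2\right) 2 + 63 = -4 + 63 = 59$)
$\left(N \left(1 + \frac{1}{5 - 2}\right) - 1\right) Z = \left(i \sqrt{3} \left(1 + \frac{1}{5 - 2}\right) - 1\right) 59 = \left(i \sqrt{3} \left(1 + \frac{1}{3}\right) - 1\right) 59 = \left(i \sqrt{3} \cdot \frac{4}{3} - 1\right) 59 = \left(\frac{4 i \sqrt{3}}{3} - 1\right) 59 = \left(-1 + \frac{4 i \sqrt{3}}{3}\right) 59 = -59 + \frac{236 i \sqrt{3}}{3}$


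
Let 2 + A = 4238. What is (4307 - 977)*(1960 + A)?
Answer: 20632680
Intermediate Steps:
A = 4236 (A = -2 + 4238 = 4236)
(4307 - 977)*(1960 + A) = (4307 - 977)*(1960 + 4236) = 3330*6196 = 20632680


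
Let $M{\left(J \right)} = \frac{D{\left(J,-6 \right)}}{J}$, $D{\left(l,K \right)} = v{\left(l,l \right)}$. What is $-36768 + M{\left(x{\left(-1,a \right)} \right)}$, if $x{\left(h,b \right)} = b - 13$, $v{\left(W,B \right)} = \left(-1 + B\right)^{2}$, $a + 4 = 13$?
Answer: $- \frac{147097}{4} \approx -36774.0$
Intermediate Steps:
$a = 9$ ($a = -4 + 13 = 9$)
$D{\left(l,K \right)} = \left(-1 + l\right)^{2}$
$x{\left(h,b \right)} = -13 + b$
$M{\left(J \right)} = \frac{\left(-1 + J\right)^{2}}{J}$
$-36768 + M{\left(x{\left(-1,a \right)} \right)} = -36768 + \frac{\left(-1 + \left(-13 + 9\right)\right)^{2}}{-13 + 9} = -36768 + \frac{\left(-1 - 4\right)^{2}}{-4} = -36768 - \frac{\left(-5\right)^{2}}{4} = -36768 - \frac{25}{4} = - \frac{147097}{4}$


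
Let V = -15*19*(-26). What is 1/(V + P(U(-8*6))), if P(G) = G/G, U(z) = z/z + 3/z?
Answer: 1/7411 ≈ 0.00013493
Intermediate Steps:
U(z) = 1 + 3/z
P(G) = 1
V = 7410 (V = -285*(-26) = 7410)
1/(V + P(U(-8*6))) = 1/(7410 + 1) = 1/7411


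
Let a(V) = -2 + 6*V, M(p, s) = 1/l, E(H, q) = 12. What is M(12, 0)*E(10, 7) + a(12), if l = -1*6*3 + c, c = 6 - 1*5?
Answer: 1178/17 ≈ 69.294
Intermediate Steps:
c = 1 (c = 6 - 5 = 1)
l = -17 (l = -1*6*3 + 1 = -6*3 + 1 = -18 + 1 = -17)
M(p, s) = -1/17 (M(p, s) = 1/(-17) = -1/17)
M(12, 0)*E(10, 7) + a(12) = -1/17*12 + (-2 + 6*12) = -12/17 + (-2 + 72) = -12/17 + 70 = 1178/17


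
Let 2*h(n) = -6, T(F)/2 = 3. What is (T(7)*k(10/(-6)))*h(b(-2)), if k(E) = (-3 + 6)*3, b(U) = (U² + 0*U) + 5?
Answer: -162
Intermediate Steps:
b(U) = 5 + U² (b(U) = (U² + 0) + 5 = U² + 5 = 5 + U²)
T(F) = 6 (T(F) = 2*3 = 6)
h(n) = -3 (h(n) = (½)*(-6) = -3)
k(E) = 9 (k(E) = 3*3 = 9)
(T(7)*k(10/(-6)))*h(b(-2)) = (6*9)*(-3) = 54*(-3) = -162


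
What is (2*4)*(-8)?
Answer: -64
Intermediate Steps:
(2*4)*(-8) = 8*(-8) = -64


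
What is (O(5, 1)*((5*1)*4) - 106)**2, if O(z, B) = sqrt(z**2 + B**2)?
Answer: 21636 - 4240*sqrt(26) ≈ 16.157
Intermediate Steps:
O(z, B) = sqrt(B**2 + z**2)
(O(5, 1)*((5*1)*4) - 106)**2 = (sqrt(1**2 + 5**2)*((5*1)*4) - 106)**2 = (sqrt(1 + 25)*(5*4) - 106)**2 = (sqrt(26)*20 - 106)**2 = (20*sqrt(26) - 106)**2 = (-106 + 20*sqrt(26))**2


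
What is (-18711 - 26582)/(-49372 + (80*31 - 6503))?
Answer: 45293/53395 ≈ 0.84826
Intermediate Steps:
(-18711 - 26582)/(-49372 + (80*31 - 6503)) = -45293/(-49372 + (2480 - 6503)) = -45293/(-49372 - 4023) = -45293/(-53395) = -45293*(-1/53395) = 45293/53395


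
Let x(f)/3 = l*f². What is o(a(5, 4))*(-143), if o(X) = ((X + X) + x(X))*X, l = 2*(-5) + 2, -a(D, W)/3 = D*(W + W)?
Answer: -5934614400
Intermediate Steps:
a(D, W) = -6*D*W (a(D, W) = -3*D*(W + W) = -3*D*2*W = -6*D*W)
l = -8 (l = -10 + 2 = -8)
x(f) = -24*f² (x(f) = 3*(-8*f²) = -24*f²)
o(X) = X*(-24*X² + 2*X) (o(X) = ((X + X) - 24*X²)*X = (2*X - 24*X²)*X = (-24*X² + 2*X)*X = X*(-24*X² + 2*X))
o(a(5, 4))*(-143) = ((-6*5*4)²*(2 - (-144)*5*4))*(-143) = ((-120)²*(2 - 24*(-120)))*(-143) = (14400*(2 + 2880))*(-143) = (14400*2882)*(-143) = 41500800*(-143) = -5934614400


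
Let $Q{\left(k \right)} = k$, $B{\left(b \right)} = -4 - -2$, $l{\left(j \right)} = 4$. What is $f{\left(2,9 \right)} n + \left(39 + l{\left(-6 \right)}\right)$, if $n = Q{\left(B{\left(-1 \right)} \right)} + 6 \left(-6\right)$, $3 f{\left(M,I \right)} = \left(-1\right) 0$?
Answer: $43$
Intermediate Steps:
$B{\left(b \right)} = -2$ ($B{\left(b \right)} = -4 + 2 = -2$)
$f{\left(M,I \right)} = 0$ ($f{\left(M,I \right)} = \frac{\left(-1\right) 0}{3} = \frac{1}{3} \cdot 0 = 0$)
$n = -38$ ($n = -2 + 6 \left(-6\right) = -2 - 36 = -38$)
$f{\left(2,9 \right)} n + \left(39 + l{\left(-6 \right)}\right) = 0 \left(-38\right) + \left(39 + 4\right) = 0 + 43 = 43$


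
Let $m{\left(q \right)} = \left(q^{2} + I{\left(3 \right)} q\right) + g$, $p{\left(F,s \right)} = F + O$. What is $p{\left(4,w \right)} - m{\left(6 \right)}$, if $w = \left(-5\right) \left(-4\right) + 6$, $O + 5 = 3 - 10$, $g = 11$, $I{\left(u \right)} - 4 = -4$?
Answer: $-55$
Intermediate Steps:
$I{\left(u \right)} = 0$ ($I{\left(u \right)} = 4 - 4 = 0$)
$O = -12$ ($O = -5 + \left(3 - 10\right) = -5 - 7 = -12$)
$w = 26$ ($w = 20 + 6 = 26$)
$p{\left(F,s \right)} = -12 + F$ ($p{\left(F,s \right)} = F - 12 = -12 + F$)
$m{\left(q \right)} = 11 + q^{2}$ ($m{\left(q \right)} = \left(q^{2} + 0 q\right) + 11 = \left(q^{2} + 0\right) + 11 = q^{2} + 11 = 11 + q^{2}$)
$p{\left(4,w \right)} - m{\left(6 \right)} = \left(-12 + 4\right) - \left(11 + 6^{2}\right) = -8 - \left(11 + 36\right) = -8 - 47 = -55$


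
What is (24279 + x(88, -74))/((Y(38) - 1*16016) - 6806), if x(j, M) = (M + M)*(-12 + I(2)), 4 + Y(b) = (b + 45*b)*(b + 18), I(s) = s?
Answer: 25759/75062 ≈ 0.34317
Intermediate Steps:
Y(b) = -4 + 46*b*(18 + b) (Y(b) = -4 + (b + 45*b)*(b + 18) = -4 + (46*b)*(18 + b) = -4 + 46*b*(18 + b))
x(j, M) = -20*M (x(j, M) = (M + M)*(-12 + 2) = (2*M)*(-10) = -20*M)
(24279 + x(88, -74))/((Y(38) - 1*16016) - 6806) = (24279 - 20*(-74))/(((-4 + 46*38**2 + 828*38) - 1*16016) - 6806) = (24279 + 1480)/(((-4 + 46*1444 + 31464) - 16016) - 6806) = 25759/(((-4 + 66424 + 31464) - 16016) - 6806) = 25759/((97884 - 16016) - 6806) = 25759/(81868 - 6806) = 25759/75062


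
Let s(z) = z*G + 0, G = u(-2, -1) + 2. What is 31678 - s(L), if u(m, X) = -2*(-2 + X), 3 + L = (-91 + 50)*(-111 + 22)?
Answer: 2510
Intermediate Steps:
L = 3646 (L = -3 + (-91 + 50)*(-111 + 22) = -3 - 41*(-89) = -3 + 3649 = 3646)
u(m, X) = 4 - 2*X
G = 8 (G = (4 - 2*(-1)) + 2 = (4 + 2) + 2 = 6 + 2 = 8)
s(z) = 8*z (s(z) = z*8 + 0 = 8*z + 0 = 8*z)
31678 - s(L) = 31678 - 8*3646 = 31678 - 1*29168 = 31678 - 29168 = 2510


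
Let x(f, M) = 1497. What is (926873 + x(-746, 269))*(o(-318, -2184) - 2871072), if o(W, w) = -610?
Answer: -2665983418340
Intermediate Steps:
(926873 + x(-746, 269))*(o(-318, -2184) - 2871072) = (926873 + 1497)*(-610 - 2871072) = 928370*(-2871682) = -2665983418340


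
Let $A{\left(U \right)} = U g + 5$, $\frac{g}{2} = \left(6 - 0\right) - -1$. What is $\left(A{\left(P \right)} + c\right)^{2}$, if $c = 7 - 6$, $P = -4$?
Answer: $2500$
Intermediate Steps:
$c = 1$ ($c = 7 - 6 = 1$)
$g = 14$ ($g = 2 \left(\left(6 - 0\right) - -1\right) = 2 \left(\left(6 + 0\right) + 1\right) = 2 \left(6 + 1\right) = 2 \cdot 7 = 14$)
$A{\left(U \right)} = 5 + 14 U$ ($A{\left(U \right)} = U 14 + 5 = 14 U + 5 = 5 + 14 U$)
$\left(A{\left(P \right)} + c\right)^{2} = \left(\left(5 + 14 \left(-4\right)\right) + 1\right)^{2} = \left(\left(5 - 56\right) + 1\right)^{2} = \left(-51 + 1\right)^{2} = \left(-50\right)^{2} = 2500$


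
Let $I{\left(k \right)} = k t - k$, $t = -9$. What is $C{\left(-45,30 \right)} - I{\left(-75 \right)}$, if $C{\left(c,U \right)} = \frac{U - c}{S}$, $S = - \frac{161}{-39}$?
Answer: $- \frac{117825}{161} \approx -731.83$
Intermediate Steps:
$I{\left(k \right)} = - 10 k$ ($I{\left(k \right)} = k \left(-9\right) - k = - 9 k - k = - 10 k$)
$S = \frac{161}{39}$ ($S = \left(-161\right) \left(- \frac{1}{39}\right) = \frac{161}{39} \approx 4.1282$)
$C{\left(c,U \right)} = - \frac{39 c}{161} + \frac{39 U}{161}$ ($C{\left(c,U \right)} = \frac{U - c}{\frac{161}{39}} = \left(U - c\right) \frac{39}{161} = - \frac{39 c}{161} + \frac{39 U}{161}$)
$C{\left(-45,30 \right)} - I{\left(-75 \right)} = \left(\left(- \frac{39}{161}\right) \left(-45\right) + \frac{39}{161} \cdot 30\right) - \left(-10\right) \left(-75\right) = \left(\frac{1755}{161} + \frac{1170}{161}\right) - 750 = \frac{2925}{161} - 750 = - \frac{117825}{161}$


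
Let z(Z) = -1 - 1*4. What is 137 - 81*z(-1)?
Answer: 542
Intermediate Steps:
z(Z) = -5 (z(Z) = -1 - 4 = -5)
137 - 81*z(-1) = 137 - 81*(-5) = 137 + 405 = 542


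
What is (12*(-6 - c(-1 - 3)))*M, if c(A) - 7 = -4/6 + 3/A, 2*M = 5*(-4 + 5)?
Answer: -695/2 ≈ -347.50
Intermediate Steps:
M = 5/2 (M = (5*(-4 + 5))/2 = (5*1)/2 = (½)*5 = 5/2 ≈ 2.5000)
c(A) = 19/3 + 3/A (c(A) = 7 + (-4/6 + 3/A) = 7 + (-4*⅙ + 3/A) = 7 + (-⅔ + 3/A) = 19/3 + 3/A)
(12*(-6 - c(-1 - 3)))*M = (12*(-6 - (19/3 + 3/(-1 - 3))))*(5/2) = (12*(-6 - (19/3 + 3/(-4))))*(5/2) = (12*(-6 - (19/3 + 3*(-¼))))*(5/2) = (12*(-6 - (19/3 - ¾)))*(5/2) = (12*(-6 - 1*67/12))*(5/2) = (12*(-6 - 67/12))*(5/2) = (12*(-139/12))*(5/2) = -139*5/2 = -695/2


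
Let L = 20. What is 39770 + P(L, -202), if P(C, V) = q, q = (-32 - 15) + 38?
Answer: 39761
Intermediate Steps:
q = -9 (q = -47 + 38 = -9)
P(C, V) = -9
39770 + P(L, -202) = 39770 - 9 = 39761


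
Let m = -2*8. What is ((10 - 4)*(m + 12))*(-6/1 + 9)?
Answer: -72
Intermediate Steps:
m = -16
((10 - 4)*(m + 12))*(-6/1 + 9) = ((10 - 4)*(-16 + 12))*(-6/1 + 9) = (6*(-4))*(1*(-6) + 9) = -24*(-6 + 9) = -24*3 = -72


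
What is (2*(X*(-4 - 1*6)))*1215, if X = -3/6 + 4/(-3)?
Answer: 44550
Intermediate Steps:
X = -11/6 (X = -3*1/6 + 4*(-1/3) = -1/2 - 4/3 = -11/6 ≈ -1.8333)
(2*(X*(-4 - 1*6)))*1215 = (2*(-11*(-4 - 1*6)/6))*1215 = (2*(-11*(-4 - 6)/6))*1215 = (2*(-11/6*(-10)))*1215 = (2*(55/3))*1215 = (110/3)*1215 = 44550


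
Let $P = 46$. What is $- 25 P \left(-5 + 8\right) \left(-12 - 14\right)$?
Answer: $89700$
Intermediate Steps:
$- 25 P \left(-5 + 8\right) \left(-12 - 14\right) = \left(-25\right) 46 \left(-5 + 8\right) \left(-12 - 14\right) = - 1150 \cdot 3 \left(-26\right) = \left(-1150\right) \left(-78\right) = 89700$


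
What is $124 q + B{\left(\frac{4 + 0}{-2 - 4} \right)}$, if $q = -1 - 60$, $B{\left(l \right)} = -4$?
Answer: $-7568$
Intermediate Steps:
$q = -61$
$124 q + B{\left(\frac{4 + 0}{-2 - 4} \right)} = 124 \left(-61\right) - 4 = -7564 - 4 = -7568$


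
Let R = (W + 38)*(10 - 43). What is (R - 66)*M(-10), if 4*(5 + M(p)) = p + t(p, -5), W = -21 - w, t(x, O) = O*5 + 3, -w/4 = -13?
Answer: -14157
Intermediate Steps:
w = 52 (w = -4*(-13) = 52)
t(x, O) = 3 + 5*O (t(x, O) = 5*O + 3 = 3 + 5*O)
W = -73 (W = -21 - 1*52 = -21 - 52 = -73)
M(p) = -21/2 + p/4 (M(p) = -5 + (p + (3 + 5*(-5)))/4 = -5 + (p + (3 - 25))/4 = -5 + (p - 22)/4 = -5 + (-22 + p)/4 = -5 + (-11/2 + p/4) = -21/2 + p/4)
R = 1155 (R = (-73 + 38)*(10 - 43) = -35*(-33) = 1155)
(R - 66)*M(-10) = (1155 - 66)*(-21/2 + (¼)*(-10)) = 1089*(-21/2 - 5/2) = 1089*(-13) = -14157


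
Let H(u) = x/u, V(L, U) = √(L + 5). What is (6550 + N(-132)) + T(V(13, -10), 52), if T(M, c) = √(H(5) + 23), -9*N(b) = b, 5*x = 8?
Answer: 19694/3 + √583/5 ≈ 6569.5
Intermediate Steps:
x = 8/5 (x = (⅕)*8 = 8/5 ≈ 1.6000)
N(b) = -b/9
V(L, U) = √(5 + L)
H(u) = 8/(5*u)
T(M, c) = √583/5 (T(M, c) = √((8/5)/5 + 23) = √((8/5)*(⅕) + 23) = √(8/25 + 23) = √(583/25) = √583/5)
(6550 + N(-132)) + T(V(13, -10), 52) = (6550 - ⅑*(-132)) + √583/5 = (6550 + 44/3) + √583/5 = 19694/3 + √583/5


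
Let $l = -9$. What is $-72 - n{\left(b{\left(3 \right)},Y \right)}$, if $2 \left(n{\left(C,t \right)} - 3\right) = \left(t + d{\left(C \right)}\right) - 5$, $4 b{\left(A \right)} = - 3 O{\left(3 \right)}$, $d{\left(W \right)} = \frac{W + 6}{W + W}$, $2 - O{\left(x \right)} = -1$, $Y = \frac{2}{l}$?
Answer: $- \frac{2591}{36} \approx -71.972$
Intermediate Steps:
$Y = - \frac{2}{9}$ ($Y = \frac{2}{-9} = 2 \left(- \frac{1}{9}\right) = - \frac{2}{9} \approx -0.22222$)
$O{\left(x \right)} = 3$ ($O{\left(x \right)} = 2 - -1 = 2 + 1 = 3$)
$d{\left(W \right)} = \frac{6 + W}{2 W}$
$b{\left(A \right)} = - \frac{9}{4}$ ($b{\left(A \right)} = \frac{\left(-3\right) 3}{4} = \frac{1}{4} \left(-9\right) = - \frac{9}{4}$)
$n{\left(C,t \right)} = \frac{1}{2} + \frac{t}{2} + \frac{6 + C}{4 C}$ ($n{\left(C,t \right)} = 3 + \frac{\left(t + \frac{6 + C}{2 C}\right) - 5}{2} = 3 + \frac{-5 + t + \frac{6 + C}{2 C}}{2} = 3 + \left(- \frac{5}{2} + \frac{t}{2} + \frac{6 + C}{4 C}\right) = \frac{1}{2} + \frac{t}{2} + \frac{6 + C}{4 C}$)
$-72 - n{\left(b{\left(3 \right)},Y \right)} = -72 - \left(\frac{3}{4} + \frac{1}{2} \left(- \frac{2}{9}\right) + \frac{3}{2 \left(- \frac{9}{4}\right)}\right) = -72 - \left(\frac{3}{4} - \frac{1}{9} + \frac{3}{2} \left(- \frac{4}{9}\right)\right) = -72 - \left(\frac{3}{4} - \frac{1}{9} - \frac{2}{3}\right) = -72 - - \frac{1}{36} = -72 + \frac{1}{36} = - \frac{2591}{36}$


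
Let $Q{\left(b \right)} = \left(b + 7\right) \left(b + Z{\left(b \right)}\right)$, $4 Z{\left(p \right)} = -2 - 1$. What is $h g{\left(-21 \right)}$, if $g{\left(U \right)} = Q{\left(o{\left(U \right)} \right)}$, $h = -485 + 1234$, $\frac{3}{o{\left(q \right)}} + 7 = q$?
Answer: $- \frac{61953}{14} \approx -4425.2$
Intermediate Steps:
$o{\left(q \right)} = \frac{3}{-7 + q}$
$Z{\left(p \right)} = - \frac{3}{4}$ ($Z{\left(p \right)} = \frac{-2 - 1}{4} = \frac{1}{4} \left(-3\right) = - \frac{3}{4}$)
$Q{\left(b \right)} = \left(7 + b\right) \left(- \frac{3}{4} + b\right)$ ($Q{\left(b \right)} = \left(b + 7\right) \left(b - \frac{3}{4}\right) = \left(7 + b\right) \left(- \frac{3}{4} + b\right)$)
$h = 749$
$g{\left(U \right)} = - \frac{21}{4} + \frac{9}{\left(-7 + U\right)^{2}} + \frac{75}{4 \left(-7 + U\right)}$ ($g{\left(U \right)} = - \frac{21}{4} + \left(\frac{3}{-7 + U}\right)^{2} + \frac{25 \frac{3}{-7 + U}}{4} = - \frac{21}{4} + \frac{9}{\left(-7 + U\right)^{2}} + \frac{75}{4 \left(-7 + U\right)}$)
$h g{\left(-21 \right)} = 749 \frac{3 \left(-163 - 7 \left(7 - -21\right)^{2} + 25 \left(-21\right)\right)}{4 \left(-7 - 21\right)^{2}} = 749 \frac{3 \left(-163 - 7 \left(7 + 21\right)^{2} - 525\right)}{4 \cdot 784} = 749 \cdot \frac{3}{4} \cdot \frac{1}{784} \left(-163 - 7 \cdot 28^{2} - 525\right) = 749 \cdot \frac{3}{4} \cdot \frac{1}{784} \left(-163 - 5488 - 525\right) = 749 \cdot \frac{3}{4} \cdot \frac{1}{784} \left(-6176\right) = 749 \left(- \frac{579}{98}\right) = - \frac{61953}{14}$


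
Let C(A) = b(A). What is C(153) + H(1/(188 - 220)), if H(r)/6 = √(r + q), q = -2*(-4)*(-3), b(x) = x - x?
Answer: 3*I*√1538/4 ≈ 29.413*I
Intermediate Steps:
b(x) = 0
C(A) = 0
q = -24 (q = 8*(-3) = -24)
H(r) = 6*√(-24 + r) (H(r) = 6*√(r - 24) = 6*√(-24 + r))
C(153) + H(1/(188 - 220)) = 0 + 6*√(-24 + 1/(188 - 220)) = 0 + 6*√(-24 + 1/(-32)) = 0 + 6*√(-24 - 1/32) = 0 + 6*√(-769/32) = 0 + 6*(I*√1538/8) = 0 + 3*I*√1538/4 = 3*I*√1538/4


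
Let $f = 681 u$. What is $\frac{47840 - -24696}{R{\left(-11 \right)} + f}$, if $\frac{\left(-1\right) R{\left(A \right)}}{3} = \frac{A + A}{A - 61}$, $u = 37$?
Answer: $\frac{870432}{302353} \approx 2.8789$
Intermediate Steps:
$f = 25197$ ($f = 681 \cdot 37 = 25197$)
$R{\left(A \right)} = - \frac{6 A}{-61 + A}$ ($R{\left(A \right)} = - 3 \frac{A + A}{A - 61} = - 3 \frac{2 A}{-61 + A} = - \frac{6 A}{-61 + A}$)
$\frac{47840 - -24696}{R{\left(-11 \right)} + f} = \frac{47840 - -24696}{\left(-6\right) \left(-11\right) \frac{1}{-61 - 11} + 25197} = \frac{47840 + 24696}{\left(-6\right) \left(-11\right) \frac{1}{-72} + 25197} = \frac{72536}{\left(-6\right) \left(-11\right) \left(- \frac{1}{72}\right) + 25197} = \frac{72536}{- \frac{11}{12} + 25197} = \frac{72536}{\frac{302353}{12}} = 72536 \cdot \frac{12}{302353} = \frac{870432}{302353}$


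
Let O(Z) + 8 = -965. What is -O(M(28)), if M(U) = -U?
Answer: 973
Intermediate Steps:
O(Z) = -973 (O(Z) = -8 - 965 = -973)
-O(M(28)) = -1*(-973) = 973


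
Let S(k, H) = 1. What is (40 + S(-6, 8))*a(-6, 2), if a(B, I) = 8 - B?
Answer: 574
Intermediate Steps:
(40 + S(-6, 8))*a(-6, 2) = (40 + 1)*(8 - 1*(-6)) = 41*(8 + 6) = 41*14 = 574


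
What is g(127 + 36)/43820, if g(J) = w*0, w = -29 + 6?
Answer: 0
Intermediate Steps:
w = -23
g(J) = 0 (g(J) = -23*0 = 0)
g(127 + 36)/43820 = 0/43820 = 0*(1/43820) = 0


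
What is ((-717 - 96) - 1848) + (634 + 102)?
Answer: -1925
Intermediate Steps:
((-717 - 96) - 1848) + (634 + 102) = (-813 - 1848) + 736 = -2661 + 736 = -1925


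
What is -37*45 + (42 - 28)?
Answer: -1651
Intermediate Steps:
-37*45 + (42 - 28) = -1665 + 14 = -1651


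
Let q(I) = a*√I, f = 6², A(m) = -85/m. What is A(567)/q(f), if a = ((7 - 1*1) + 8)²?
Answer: -85/666792 ≈ -0.00012748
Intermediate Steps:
a = 196 (a = ((7 - 1) + 8)² = (6 + 8)² = 14² = 196)
f = 36
q(I) = 196*√I
A(567)/q(f) = (-85/567)/((196*√36)) = (-85*1/567)/((196*6)) = -85/567/1176 = -85/567*1/1176 = -85/666792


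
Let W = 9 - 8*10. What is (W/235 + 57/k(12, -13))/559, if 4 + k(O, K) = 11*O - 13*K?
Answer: -2564/13005135 ≈ -0.00019715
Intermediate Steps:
k(O, K) = -4 - 13*K + 11*O (k(O, K) = -4 + (11*O - 13*K) = -4 + (-13*K + 11*O) = -4 - 13*K + 11*O)
W = -71 (W = 9 - 80 = -71)
(W/235 + 57/k(12, -13))/559 = (-71/235 + 57/(-4 - 13*(-13) + 11*12))/559 = (-71*1/235 + 57/(-4 + 169 + 132))*(1/559) = (-71/235 + 57/297)*(1/559) = (-71/235 + 57*(1/297))*(1/559) = (-71/235 + 19/99)*(1/559) = -2564/23265*1/559 = -2564/13005135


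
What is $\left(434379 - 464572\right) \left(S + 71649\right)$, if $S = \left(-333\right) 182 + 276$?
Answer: $-341754567$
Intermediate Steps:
$S = -60330$ ($S = -60606 + 276 = -60330$)
$\left(434379 - 464572\right) \left(S + 71649\right) = \left(434379 - 464572\right) \left(-60330 + 71649\right) = \left(-30193\right) 11319 = -341754567$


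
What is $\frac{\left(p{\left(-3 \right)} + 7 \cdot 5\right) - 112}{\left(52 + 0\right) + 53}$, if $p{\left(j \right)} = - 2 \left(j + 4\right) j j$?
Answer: $- \frac{19}{21} \approx -0.90476$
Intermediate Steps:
$p{\left(j \right)} = j^{2} \left(-8 - 2 j\right)$ ($p{\left(j \right)} = - 2 \left(4 + j\right) j j = \left(-8 - 2 j\right) j j = j \left(-8 - 2 j\right) j = j^{2} \left(-8 - 2 j\right)$)
$\frac{\left(p{\left(-3 \right)} + 7 \cdot 5\right) - 112}{\left(52 + 0\right) + 53} = \frac{\left(2 \left(-3\right)^{2} \left(-4 - -3\right) + 7 \cdot 5\right) - 112}{\left(52 + 0\right) + 53} = \frac{\left(2 \cdot 9 \left(-4 + 3\right) + 35\right) - 112}{52 + 53} = \frac{\left(2 \cdot 9 \left(-1\right) + 35\right) - 112}{105} = \left(\left(-18 + 35\right) - 112\right) \frac{1}{105} = \left(17 - 112\right) \frac{1}{105} = \left(-95\right) \frac{1}{105} = - \frac{19}{21}$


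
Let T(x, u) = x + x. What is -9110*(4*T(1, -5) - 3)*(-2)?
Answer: 91100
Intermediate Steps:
T(x, u) = 2*x
-9110*(4*T(1, -5) - 3)*(-2) = -9110*(4*(2*1) - 3)*(-2) = -9110*(4*2 - 3)*(-2) = -9110*(8 - 3)*(-2) = -45550*(-2) = -9110*(-10) = 91100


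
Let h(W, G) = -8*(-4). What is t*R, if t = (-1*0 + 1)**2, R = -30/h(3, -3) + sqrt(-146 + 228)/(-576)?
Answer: -15/16 - sqrt(82)/576 ≈ -0.95322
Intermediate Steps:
h(W, G) = 32
R = -15/16 - sqrt(82)/576 (R = -30/32 + sqrt(-146 + 228)/(-576) = -30*1/32 + sqrt(82)*(-1/576) = -15/16 - sqrt(82)/576 ≈ -0.95322)
t = 1 (t = (0 + 1)**2 = 1**2 = 1)
t*R = 1*(-15/16 - sqrt(82)/576) = -15/16 - sqrt(82)/576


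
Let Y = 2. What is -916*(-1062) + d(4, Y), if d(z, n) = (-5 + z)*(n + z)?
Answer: 972786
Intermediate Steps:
-916*(-1062) + d(4, Y) = -916*(-1062) + (4² - 5*2 - 5*4 + 2*4) = 972792 + (16 - 10 - 20 + 8) = 972792 - 6 = 972786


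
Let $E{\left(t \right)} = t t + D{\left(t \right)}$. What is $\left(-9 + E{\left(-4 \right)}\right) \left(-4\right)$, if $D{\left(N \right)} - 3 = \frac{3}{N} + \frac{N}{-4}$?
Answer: $-41$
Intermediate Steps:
$D{\left(N \right)} = 3 + \frac{3}{N} - \frac{N}{4}$ ($D{\left(N \right)} = 3 + \left(\frac{3}{N} + \frac{N}{-4}\right) = 3 + \left(\frac{3}{N} + N \left(- \frac{1}{4}\right)\right) = 3 - \left(- \frac{3}{N} + \frac{N}{4}\right) = 3 + \frac{3}{N} - \frac{N}{4}$)
$E{\left(t \right)} = 3 + t^{2} + \frac{3}{t} - \frac{t}{4}$ ($E{\left(t \right)} = t t + \left(3 + \frac{3}{t} - \frac{t}{4}\right) = t^{2} + \left(3 + \frac{3}{t} - \frac{t}{4}\right) = 3 + t^{2} + \frac{3}{t} - \frac{t}{4}$)
$\left(-9 + E{\left(-4 \right)}\right) \left(-4\right) = \left(-9 + \left(3 + \left(-4\right)^{2} + \frac{3}{-4} - -1\right)\right) \left(-4\right) = \left(-9 + \left(3 + 16 + 3 \left(- \frac{1}{4}\right) + 1\right)\right) \left(-4\right) = \left(-9 + \left(3 + 16 - \frac{3}{4} + 1\right)\right) \left(-4\right) = \left(-9 + \frac{77}{4}\right) \left(-4\right) = \frac{41}{4} \left(-4\right) = -41$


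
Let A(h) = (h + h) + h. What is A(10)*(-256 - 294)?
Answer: -16500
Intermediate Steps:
A(h) = 3*h (A(h) = 2*h + h = 3*h)
A(10)*(-256 - 294) = (3*10)*(-256 - 294) = 30*(-550) = -16500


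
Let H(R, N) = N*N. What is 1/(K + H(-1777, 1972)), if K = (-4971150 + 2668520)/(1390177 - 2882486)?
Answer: 1492309/5803269664886 ≈ 2.5715e-7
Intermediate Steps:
H(R, N) = N²
K = 2302630/1492309 (K = -2302630/(-1492309) = -2302630*(-1/1492309) = 2302630/1492309 ≈ 1.5430)
1/(K + H(-1777, 1972)) = 1/(2302630/1492309 + 1972²) = 1/(2302630/1492309 + 3888784) = 1/(5803269664886/1492309) = 1492309/5803269664886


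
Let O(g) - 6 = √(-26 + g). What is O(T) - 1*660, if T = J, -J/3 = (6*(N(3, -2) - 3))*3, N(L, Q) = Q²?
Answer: -654 + 4*I*√5 ≈ -654.0 + 8.9443*I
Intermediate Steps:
J = -54 (J = -3*6*((-2)² - 3)*3 = -3*6*(4 - 3)*3 = -3*6*1*3 = -18*3 = -3*18 = -54)
T = -54
O(g) = 6 + √(-26 + g)
O(T) - 1*660 = (6 + √(-26 - 54)) - 1*660 = (6 + √(-80)) - 660 = (6 + 4*I*√5) - 660 = -654 + 4*I*√5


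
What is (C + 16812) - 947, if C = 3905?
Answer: 19770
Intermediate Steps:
(C + 16812) - 947 = (3905 + 16812) - 947 = 20717 - 947 = 19770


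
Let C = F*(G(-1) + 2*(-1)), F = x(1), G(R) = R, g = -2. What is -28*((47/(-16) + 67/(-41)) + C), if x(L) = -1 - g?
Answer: 34769/164 ≈ 212.01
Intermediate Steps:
x(L) = 1 (x(L) = -1 - 1*(-2) = -1 + 2 = 1)
F = 1
C = -3 (C = 1*(-1 + 2*(-1)) = 1*(-1 - 2) = 1*(-3) = -3)
-28*((47/(-16) + 67/(-41)) + C) = -28*((47/(-16) + 67/(-41)) - 3) = -28*((47*(-1/16) + 67*(-1/41)) - 3) = -28*((-47/16 - 67/41) - 3) = -28*(-2999/656 - 3) = -28*(-4967/656) = 34769/164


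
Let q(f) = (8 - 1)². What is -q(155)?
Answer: -49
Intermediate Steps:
q(f) = 49 (q(f) = 7² = 49)
-q(155) = -1*49 = -49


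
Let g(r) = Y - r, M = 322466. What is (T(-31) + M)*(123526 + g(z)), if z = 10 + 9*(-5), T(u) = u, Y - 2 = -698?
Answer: 39615976275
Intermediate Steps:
Y = -696 (Y = 2 - 698 = -696)
z = -35 (z = 10 - 45 = -35)
g(r) = -696 - r
(T(-31) + M)*(123526 + g(z)) = (-31 + 322466)*(123526 + (-696 - 1*(-35))) = 322435*(123526 + (-696 + 35)) = 322435*(123526 - 661) = 322435*122865 = 39615976275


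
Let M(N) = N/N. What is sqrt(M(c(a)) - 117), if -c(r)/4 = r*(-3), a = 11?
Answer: 2*I*sqrt(29) ≈ 10.77*I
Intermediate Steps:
c(r) = 12*r (c(r) = -4*r*(-3) = -(-12)*r = 12*r)
M(N) = 1
sqrt(M(c(a)) - 117) = sqrt(1 - 117) = sqrt(-116) = 2*I*sqrt(29)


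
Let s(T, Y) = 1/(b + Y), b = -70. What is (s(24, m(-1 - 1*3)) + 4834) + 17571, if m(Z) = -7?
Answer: 1725184/77 ≈ 22405.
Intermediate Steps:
s(T, Y) = 1/(-70 + Y)
(s(24, m(-1 - 1*3)) + 4834) + 17571 = (1/(-70 - 7) + 4834) + 17571 = (1/(-77) + 4834) + 17571 = (-1/77 + 4834) + 17571 = 372217/77 + 17571 = 1725184/77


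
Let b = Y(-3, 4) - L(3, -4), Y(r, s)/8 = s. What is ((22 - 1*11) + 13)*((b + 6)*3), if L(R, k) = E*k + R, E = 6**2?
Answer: 12888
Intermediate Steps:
E = 36
L(R, k) = R + 36*k (L(R, k) = 36*k + R = R + 36*k)
Y(r, s) = 8*s
b = 173 (b = 8*4 - (3 + 36*(-4)) = 32 - (3 - 144) = 32 - 1*(-141) = 32 + 141 = 173)
((22 - 1*11) + 13)*((b + 6)*3) = ((22 - 1*11) + 13)*((173 + 6)*3) = ((22 - 11) + 13)*(179*3) = (11 + 13)*537 = 24*537 = 12888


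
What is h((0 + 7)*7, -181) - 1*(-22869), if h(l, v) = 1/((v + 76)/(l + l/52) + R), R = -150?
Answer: 1290497299/56430 ≈ 22869.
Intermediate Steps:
h(l, v) = 1/(-150 + 52*(76 + v)/(53*l)) (h(l, v) = 1/((v + 76)/(l + l/52) - 150) = 1/((76 + v)/(l + l*(1/52)) - 150) = 1/((76 + v)/(l + l/52) - 150) = 1/((76 + v)/((53*l/52)) - 150) = 1/((76 + v)*(52/(53*l)) - 150) = 1/(52*(76 + v)/(53*l) - 150) = 1/(-150 + 52*(76 + v)/(53*l)))
h((0 + 7)*7, -181) - 1*(-22869) = 53*((0 + 7)*7)/(2*(1976 - 3975*(0 + 7)*7 + 26*(-181))) - 1*(-22869) = 53*(7*7)/(2*(1976 - 27825*7 - 4706)) + 22869 = (53/2)*49/(1976 - 3975*49 - 4706) + 22869 = (53/2)*49/(1976 - 194775 - 4706) + 22869 = (53/2)*49/(-197505) + 22869 = (53/2)*49*(-1/197505) + 22869 = -371/56430 + 22869 = 1290497299/56430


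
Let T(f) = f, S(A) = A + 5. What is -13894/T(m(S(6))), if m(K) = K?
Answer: -13894/11 ≈ -1263.1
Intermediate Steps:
S(A) = 5 + A
-13894/T(m(S(6))) = -13894/(5 + 6) = -13894/11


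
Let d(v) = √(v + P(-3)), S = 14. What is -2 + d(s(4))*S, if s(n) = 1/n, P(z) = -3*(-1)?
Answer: -2 + 7*√13 ≈ 23.239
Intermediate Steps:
P(z) = 3
d(v) = √(3 + v) (d(v) = √(v + 3) = √(3 + v))
-2 + d(s(4))*S = -2 + √(3 + 1/4)*14 = -2 + √(3 + ¼)*14 = -2 + √(13/4)*14 = -2 + (√13/2)*14 = -2 + 7*√13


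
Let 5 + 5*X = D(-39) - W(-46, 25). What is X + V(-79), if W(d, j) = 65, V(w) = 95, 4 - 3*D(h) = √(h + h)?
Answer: 1219/15 - I*√78/15 ≈ 81.267 - 0.58878*I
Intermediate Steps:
D(h) = 4/3 - √2*√h/3 (D(h) = 4/3 - √(h + h)/3 = 4/3 - √2*√h/3)
X = -206/15 - I*√78/15 (X = -1 + ((4/3 - √2*√(-39)/3) - 1*65)/5 = -1 + ((4/3 - √2*I*√39/3) - 65)/5 = -1 + ((4/3 - I*√78/3) - 65)/5 = -1 + (-191/3 - I*√78/3)/5 = -1 + (-191/15 - I*√78/15) = -206/15 - I*√78/15 ≈ -13.733 - 0.58878*I)
X + V(-79) = (-206/15 - I*√78/15) + 95 = 1219/15 - I*√78/15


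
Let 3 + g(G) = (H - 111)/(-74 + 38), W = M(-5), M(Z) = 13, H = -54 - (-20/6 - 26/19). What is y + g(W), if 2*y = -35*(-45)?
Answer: 1618931/2052 ≈ 788.95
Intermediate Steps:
H = -2810/57 (H = -54 - (-20*⅙ - 26*1/19) = -54 - (-10/3 - 26/19) = -54 - 1*(-268/57) = -54 + 268/57 = -2810/57 ≈ -49.298)
W = 13
g(G) = 2981/2052 (g(G) = -3 + (-2810/57 - 111)/(-74 + 38) = -3 - 9137/57/(-36) = -3 - 9137/57*(-1/36) = -3 + 9137/2052 = 2981/2052)
y = 1575/2 (y = (-35*(-45))/2 = (½)*1575 = 1575/2 ≈ 787.50)
y + g(W) = 1575/2 + 2981/2052 = 1618931/2052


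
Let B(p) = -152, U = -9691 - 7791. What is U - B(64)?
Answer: -17330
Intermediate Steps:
U = -17482
U - B(64) = -17482 - 1*(-152) = -17482 + 152 = -17330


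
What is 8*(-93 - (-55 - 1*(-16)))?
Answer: -432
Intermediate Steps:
8*(-93 - (-55 - 1*(-16))) = 8*(-93 - (-55 + 16)) = 8*(-93 - 1*(-39)) = 8*(-93 + 39) = 8*(-54) = -432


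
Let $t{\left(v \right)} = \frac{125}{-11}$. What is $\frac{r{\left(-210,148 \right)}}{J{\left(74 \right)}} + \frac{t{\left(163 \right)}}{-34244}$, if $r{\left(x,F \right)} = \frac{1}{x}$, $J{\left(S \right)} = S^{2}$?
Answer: $\frac{731471}{2210058840} \approx 0.00033097$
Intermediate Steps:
$t{\left(v \right)} = - \frac{125}{11}$ ($t{\left(v \right)} = 125 \left(- \frac{1}{11}\right) = - \frac{125}{11}$)
$\frac{r{\left(-210,148 \right)}}{J{\left(74 \right)}} + \frac{t{\left(163 \right)}}{-34244} = \frac{1}{\left(-210\right) 74^{2}} - \frac{125}{11 \left(-34244\right)} = - \frac{1}{210 \cdot 5476} - - \frac{125}{376684} = \left(- \frac{1}{210}\right) \frac{1}{5476} + \frac{125}{376684} = - \frac{1}{1149960} + \frac{125}{376684} = \frac{731471}{2210058840}$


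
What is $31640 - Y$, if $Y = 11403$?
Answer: $20237$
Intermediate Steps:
$31640 - Y = 31640 - 11403 = 20237$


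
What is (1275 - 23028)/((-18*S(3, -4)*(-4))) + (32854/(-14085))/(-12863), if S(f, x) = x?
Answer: 437901884363/5797611360 ≈ 75.531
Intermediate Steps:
(1275 - 23028)/((-18*S(3, -4)*(-4))) + (32854/(-14085))/(-12863) = (1275 - 23028)/((-18*(-4)*(-4))) + (32854/(-14085))/(-12863) = -21753/(72*(-4)) + (32854*(-1/14085))*(-1/12863) = -21753/(-288) - 32854/14085*(-1/12863) = -21753*(-1/288) + 32854/181175355 = 2417/32 + 32854/181175355 = 437901884363/5797611360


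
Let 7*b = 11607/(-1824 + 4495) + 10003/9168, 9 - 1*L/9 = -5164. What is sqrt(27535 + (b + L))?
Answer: sqrt(136065791760950796801)/42853524 ≈ 272.20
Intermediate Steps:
L = 46557 (L = 81 - 9*(-5164) = 81 + 46476 = 46557)
b = 133130989/171414096 (b = (11607/(-1824 + 4495) + 10003/9168)/7 = (11607/2671 + 10003*(1/9168))/7 = (11607*(1/2671) + 10003/9168)/7 = (11607/2671 + 10003/9168)/7 = (1/7)*(133130989/24487728) = 133130989/171414096 ≈ 0.77666)
sqrt(27535 + (b + L)) = sqrt(27535 + (133130989/171414096 + 46557)) = sqrt(27535 + 7980659198461/171414096) = sqrt(12700546331821/171414096) = sqrt(136065791760950796801)/42853524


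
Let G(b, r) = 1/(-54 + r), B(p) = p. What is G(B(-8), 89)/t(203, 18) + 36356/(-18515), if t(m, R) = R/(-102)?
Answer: -118061/55545 ≈ -2.1255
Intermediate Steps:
t(m, R) = -R/102 (t(m, R) = R*(-1/102) = -R/102)
G(B(-8), 89)/t(203, 18) + 36356/(-18515) = 1/((-54 + 89)*((-1/102*18))) + 36356/(-18515) = 1/(35*(-3/17)) + 36356*(-1/18515) = (1/35)*(-17/3) - 36356/18515 = -17/105 - 36356/18515 = -118061/55545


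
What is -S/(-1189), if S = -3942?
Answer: -3942/1189 ≈ -3.3154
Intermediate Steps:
-S/(-1189) = -(-3942)/(-1189) = -(-3942)*(-1)/1189 = -1*3942/1189 = -3942/1189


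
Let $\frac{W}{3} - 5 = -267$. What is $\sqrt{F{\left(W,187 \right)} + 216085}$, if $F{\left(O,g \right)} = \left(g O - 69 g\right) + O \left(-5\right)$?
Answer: $\sqrt{60130} \approx 245.21$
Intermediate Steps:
$W = -786$ ($W = 15 + 3 \left(-267\right) = 15 - 801 = -786$)
$F{\left(O,g \right)} = - 69 g - 5 O + O g$ ($F{\left(O,g \right)} = \left(O g - 69 g\right) - 5 O = \left(- 69 g + O g\right) - 5 O = - 69 g - 5 O + O g$)
$\sqrt{F{\left(W,187 \right)} + 216085} = \sqrt{\left(\left(-69\right) 187 - -3930 - 146982\right) + 216085} = \sqrt{\left(-12903 + 3930 - 146982\right) + 216085} = \sqrt{-155955 + 216085} = \sqrt{60130}$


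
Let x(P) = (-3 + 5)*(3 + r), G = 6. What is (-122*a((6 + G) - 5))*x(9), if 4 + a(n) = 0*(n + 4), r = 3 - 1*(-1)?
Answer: 6832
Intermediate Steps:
r = 4 (r = 3 + 1 = 4)
a(n) = -4 (a(n) = -4 + 0*(n + 4) = -4 + 0*(4 + n) = -4 + 0 = -4)
x(P) = 14 (x(P) = (-3 + 5)*(3 + 4) = 2*7 = 14)
(-122*a((6 + G) - 5))*x(9) = -122*(-4)*14 = 488*14 = 6832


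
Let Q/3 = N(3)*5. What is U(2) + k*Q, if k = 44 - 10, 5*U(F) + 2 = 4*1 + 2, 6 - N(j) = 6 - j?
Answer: 7654/5 ≈ 1530.8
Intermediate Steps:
N(j) = j (N(j) = 6 - (6 - j) = 6 + (-6 + j) = j)
U(F) = 4/5 (U(F) = -2/5 + (4*1 + 2)/5 = -2/5 + (4 + 2)/5 = -2/5 + (1/5)*6 = -2/5 + 6/5 = 4/5)
k = 34
Q = 45 (Q = 3*(3*5) = 3*15 = 45)
U(2) + k*Q = 4/5 + 34*45 = 4/5 + 1530 = 7654/5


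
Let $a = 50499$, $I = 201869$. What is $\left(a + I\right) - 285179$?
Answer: $-32811$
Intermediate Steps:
$\left(a + I\right) - 285179 = \left(50499 + 201869\right) - 285179 = 252368 - 285179 = -32811$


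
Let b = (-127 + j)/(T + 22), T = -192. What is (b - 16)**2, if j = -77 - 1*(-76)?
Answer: 1679616/7225 ≈ 232.47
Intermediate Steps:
j = -1 (j = -77 + 76 = -1)
b = 64/85 (b = (-127 - 1)/(-192 + 22) = -128/(-170) = -128*(-1/170) = 64/85 ≈ 0.75294)
(b - 16)**2 = (64/85 - 16)**2 = (-1296/85)**2 = 1679616/7225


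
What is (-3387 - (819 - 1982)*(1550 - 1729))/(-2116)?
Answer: 52891/529 ≈ 99.983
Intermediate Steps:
(-3387 - (819 - 1982)*(1550 - 1729))/(-2116) = (-3387 - (-1163)*(-179))*(-1/2116) = (-3387 - 1*208177)*(-1/2116) = (-3387 - 208177)*(-1/2116) = -211564*(-1/2116) = 52891/529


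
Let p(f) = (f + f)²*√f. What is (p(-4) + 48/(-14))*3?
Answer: -72/7 + 384*I ≈ -10.286 + 384.0*I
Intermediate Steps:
p(f) = 4*f^(5/2) (p(f) = (2*f)²*√f = (4*f²)*√f = 4*f^(5/2))
(p(-4) + 48/(-14))*3 = (4*(-4)^(5/2) + 48/(-14))*3 = (4*(32*I) + 48*(-1/14))*3 = (128*I - 24/7)*3 = (-24/7 + 128*I)*3 = -72/7 + 384*I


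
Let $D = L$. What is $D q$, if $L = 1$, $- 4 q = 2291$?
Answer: $- \frac{2291}{4} \approx -572.75$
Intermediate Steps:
$q = - \frac{2291}{4}$ ($q = \left(- \frac{1}{4}\right) 2291 = - \frac{2291}{4} \approx -572.75$)
$D = 1$
$D q = 1 \left(- \frac{2291}{4}\right) = - \frac{2291}{4}$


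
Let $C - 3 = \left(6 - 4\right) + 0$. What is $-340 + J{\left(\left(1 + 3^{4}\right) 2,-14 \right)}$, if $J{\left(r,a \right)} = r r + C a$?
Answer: $26486$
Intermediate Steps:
$C = 5$ ($C = 3 + \left(\left(6 - 4\right) + 0\right) = 3 + \left(2 + 0\right) = 3 + 2 = 5$)
$J{\left(r,a \right)} = r^{2} + 5 a$ ($J{\left(r,a \right)} = r r + 5 a = r^{2} + 5 a$)
$-340 + J{\left(\left(1 + 3^{4}\right) 2,-14 \right)} = -340 + \left(\left(\left(1 + 3^{4}\right) 2\right)^{2} + 5 \left(-14\right)\right) = -340 - \left(70 - \left(\left(1 + 81\right) 2\right)^{2}\right) = -340 - \left(70 - \left(82 \cdot 2\right)^{2}\right) = -340 - \left(70 - 164^{2}\right) = -340 + \left(26896 - 70\right) = -340 + 26826 = 26486$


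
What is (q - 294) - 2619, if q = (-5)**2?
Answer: -2888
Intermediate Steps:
q = 25
(q - 294) - 2619 = (25 - 294) - 2619 = -269 - 2619 = -2888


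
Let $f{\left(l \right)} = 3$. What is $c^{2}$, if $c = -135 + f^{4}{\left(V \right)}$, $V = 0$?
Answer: $2916$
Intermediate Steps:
$c = -54$ ($c = -135 + 3^{4} = -135 + 81 = -54$)
$c^{2} = \left(-54\right)^{2} = 2916$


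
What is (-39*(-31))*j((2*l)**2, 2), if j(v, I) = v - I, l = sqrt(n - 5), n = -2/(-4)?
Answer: -24180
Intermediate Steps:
n = 1/2 (n = -2*(-1/4) = 1/2 ≈ 0.50000)
l = 3*I*sqrt(2)/2 (l = sqrt(1/2 - 5) = sqrt(-9/2) = 3*I*sqrt(2)/2 ≈ 2.1213*I)
(-39*(-31))*j((2*l)**2, 2) = (-39*(-31))*((2*(3*I*sqrt(2)/2))**2 - 1*2) = 1209*((3*I*sqrt(2))**2 - 2) = 1209*(-18 - 2) = 1209*(-20) = -24180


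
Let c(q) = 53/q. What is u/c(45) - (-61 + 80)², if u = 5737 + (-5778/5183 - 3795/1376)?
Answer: 1703487429271/377985824 ≈ 4506.8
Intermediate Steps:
u = 40887562483/7131808 (u = 5737 + (-5778*1/5183 - 3795*1/1376) = 5737 + (-5778/5183 - 3795/1376) = 5737 - 27620013/7131808 = 40887562483/7131808 ≈ 5733.1)
u/c(45) - (-61 + 80)² = 40887562483/(7131808*((53/45))) - (-61 + 80)² = 40887562483/(7131808*((53*(1/45)))) - 1*19² = 40887562483/(7131808*(53/45)) - 1*361 = (40887562483/7131808)*(45/53) - 361 = 1839940311735/377985824 - 361 = 1703487429271/377985824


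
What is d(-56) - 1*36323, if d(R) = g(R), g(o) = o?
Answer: -36379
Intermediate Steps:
d(R) = R
d(-56) - 1*36323 = -56 - 1*36323 = -56 - 36323 = -36379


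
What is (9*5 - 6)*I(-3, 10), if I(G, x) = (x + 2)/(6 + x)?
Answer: 117/4 ≈ 29.250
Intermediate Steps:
I(G, x) = (2 + x)/(6 + x)
(9*5 - 6)*I(-3, 10) = (9*5 - 6)*((2 + 10)/(6 + 10)) = (45 - 6)*(12/16) = 39*((1/16)*12) = 39*(¾) = 117/4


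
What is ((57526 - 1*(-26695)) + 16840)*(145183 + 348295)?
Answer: 49871380158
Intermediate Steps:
((57526 - 1*(-26695)) + 16840)*(145183 + 348295) = ((57526 + 26695) + 16840)*493478 = (84221 + 16840)*493478 = 101061*493478 = 49871380158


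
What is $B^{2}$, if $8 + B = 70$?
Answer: $3844$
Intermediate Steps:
$B = 62$ ($B = -8 + 70 = 62$)
$B^{2} = 62^{2} = 3844$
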